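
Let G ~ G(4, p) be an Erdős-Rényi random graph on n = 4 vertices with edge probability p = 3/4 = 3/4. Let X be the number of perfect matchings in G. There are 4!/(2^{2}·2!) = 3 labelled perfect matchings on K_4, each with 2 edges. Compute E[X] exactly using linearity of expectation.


K_4 has 4!/(2^{2}·2!) = 3 labelled perfect matchings.
For each such perfect matching H, let X_H = 1 if all 2 edges of H are present in G. Then P[X_H = 1] = p^{2} = (3/4)^{2} = 9/16.
By linearity of expectation: E[X] = Σ_H E[X_H] = 3 · p^{2} = 3 · 9/16 = 27/16.
Numerically: E[X] ≈ 1.69.

E[X] = 3 · (3/4)^{2} = 27/16 ≈ 1.69.


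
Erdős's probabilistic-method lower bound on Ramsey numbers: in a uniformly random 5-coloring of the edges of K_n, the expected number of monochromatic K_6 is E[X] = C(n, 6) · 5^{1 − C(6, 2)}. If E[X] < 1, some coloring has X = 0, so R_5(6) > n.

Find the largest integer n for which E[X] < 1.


We need C(n, 6) · 5^{1 − 15} < 1, i.e. C(n, 6) < 5^{15 − 1} = 6103515625.
Check values of n near the boundary:
  n = 125: C(125, 6) = 4690625500; 4690625500 < 6103515625? YES
  n = 126: C(126, 6) = 4925156775; 4925156775 < 6103515625? YES
  n = 127: C(127, 6) = 5169379425; 5169379425 < 6103515625? YES
  n = 128: C(128, 6) = 5423611200; 5423611200 < 6103515625? YES
  n = 129: C(129, 6) = 5688177600; 5688177600 < 6103515625? YES
  n = 130: C(130, 6) = 5963412000; 5963412000 < 6103515625? YES
  n = 131: C(131, 6) = 6249655776; 6249655776 < 6103515625? NO
  n = 132: C(132, 6) = 6547258432; 6547258432 < 6103515625? NO
  n = 133: C(133, 6) = 6856577728; 6856577728 < 6103515625? NO
The largest n with C(n, 6) < 6103515625 is n = 130 (where E[X] = 47707296/48828125 ≈ 0.97705). Hence R_5(6) > 130, i.e. R_5(6) ≥ 131.

Largest n = 130; hence R_5(6) > 130.


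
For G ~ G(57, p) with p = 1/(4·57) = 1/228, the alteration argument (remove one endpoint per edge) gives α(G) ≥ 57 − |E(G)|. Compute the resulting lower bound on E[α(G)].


E[|E(G)|] = C(57, 2)·p = 1596 · (1/228) = 7.
E[α(G)] ≥ n − E[|E(G)|] = 57 − 7 = 50.
Numerically: ≈ 50.000000.
(This is only a lower bound; the true E[α(G)] may be larger.)

E[α(G)] ≥ 50 ≈ 50.000000.


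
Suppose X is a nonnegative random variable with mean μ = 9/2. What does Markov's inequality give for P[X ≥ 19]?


μ = E[X] = 9/2, a = 19.
Markov: P[X ≥ 19] ≤ μ/a = (9/2)/19 = 9/38.
Numerically: ≈ 0.2368.
(Since a = 19 > μ = 4.5000, the bound 9/38 is < 1 and informative.)

P[X ≥ 19] ≤ 9/38 ≈ 0.2368.


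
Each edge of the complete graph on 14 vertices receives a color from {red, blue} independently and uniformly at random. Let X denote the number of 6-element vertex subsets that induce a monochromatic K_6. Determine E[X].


Let X = Σ_S X_S over the C(14, 6) = 3003 subsets S of size 6, where X_S = 1 if the K_6 on S is monochromatic.
For a fixed S, the K_6 on S has C(6, 2) = 15 edges. P[all 15 edges red] = (1/2)^15, and likewise for blue, so P[monochromatic] = 2·(1/2)^15 = 2^{1 − 15} = 1/16384.
By linearity: E[X] = C(14, 6) · 2^{1 − 15} = 3003 · 1/16384 = 3003/16384.
Numerically: E[X] ≈ 0.183289.

E[X] = C(14,6)·2^(1−C(6,2)) = 3003/16384 ≈ 0.183289.


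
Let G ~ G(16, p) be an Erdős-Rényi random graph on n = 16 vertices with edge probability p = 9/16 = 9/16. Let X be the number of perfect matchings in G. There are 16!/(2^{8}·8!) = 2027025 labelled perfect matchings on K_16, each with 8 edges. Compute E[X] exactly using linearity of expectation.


K_16 has 16!/(2^{8}·8!) = 2027025 labelled perfect matchings.
For each such perfect matching H, let X_H = 1 if all 8 edges of H are present in G. Then P[X_H = 1] = p^{8} = (9/16)^{8} = 43046721/4294967296.
By linearity of expectation: E[X] = Σ_H E[X_H] = 2027025 · p^{8} = 2027025 · 43046721/4294967296 = 87256779635025/4294967296.
Numerically: E[X] ≈ 2.03e+04.

E[X] = 2027025 · (9/16)^{8} = 87256779635025/4294967296 ≈ 2.03e+04.


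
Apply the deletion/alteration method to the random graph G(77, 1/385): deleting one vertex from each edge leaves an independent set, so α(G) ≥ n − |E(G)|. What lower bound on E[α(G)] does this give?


E[|E(G)|] = C(77, 2)·p = 2926 · (1/385) = 38/5.
E[α(G)] ≥ n − E[|E(G)|] = 77 − 38/5 = 347/5.
Numerically: ≈ 69.40000.
(This is only a lower bound; the true E[α(G)] may be larger.)

E[α(G)] ≥ 347/5 ≈ 69.40000.


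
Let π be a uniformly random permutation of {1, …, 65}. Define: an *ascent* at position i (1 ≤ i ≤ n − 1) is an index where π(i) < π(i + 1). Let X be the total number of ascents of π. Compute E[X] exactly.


Write X = Σ X_I over i = 1, …, 64, with X_I the indicator of one ascent.
There are 64 indicators.
For each fixed i, the pair (π(i), π(i+1)) is a uniformly random ordered pair of distinct values from {1, …, 65}; by symmetry P[π(i) < π(i+1)] = 1/2.
By linearity: E[X] = 64 · (1/2) = (65 − 1) · (1/2) = 32 ≈ 32.00000.

E[X] = 32 = 32.00000.


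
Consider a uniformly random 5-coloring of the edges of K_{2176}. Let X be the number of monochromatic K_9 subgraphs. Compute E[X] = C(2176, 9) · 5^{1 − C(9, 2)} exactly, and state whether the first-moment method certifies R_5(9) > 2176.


E[X] = C(2176, 9) · 5^{1 − 36} = 2964644298134342657641600 · 5^{−35} = 2964644298134342657641600/2910383045673370361328125.
As a reduced fraction: E[X] = 118585771925373706305664/116415321826934814453125 ≈ 1.01864.
Is E[X] < 1? NO.
Since E[X] ≥ 1, the first-moment bound is inconclusive at n = 2176; it does NOT by itself certify R_5(9) > 2176.

E[X] = 118585771925373706305664/116415321826934814453125 ≈ 1.01864; E[X] ≥ 1; first-moment method inconclusive here.


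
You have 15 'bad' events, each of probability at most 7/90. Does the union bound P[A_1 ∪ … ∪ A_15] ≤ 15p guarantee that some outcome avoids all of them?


Union bound: P[∪_{i=1}^{15} A_i] ≤ Σ_i P[A_i] ≤ 15·p = 15·(7/90) = 7/6.
Numerically: 7/6 ≈ 1.166667.
Is 7/6 < 1? NO.
Since the bound 7/6 is ≥ 1, the union bound is uninformative here; it does NOT by itself certify existence.

15·p = 7/6 ≈ 1.166667; existence NOT certified by the union bound.


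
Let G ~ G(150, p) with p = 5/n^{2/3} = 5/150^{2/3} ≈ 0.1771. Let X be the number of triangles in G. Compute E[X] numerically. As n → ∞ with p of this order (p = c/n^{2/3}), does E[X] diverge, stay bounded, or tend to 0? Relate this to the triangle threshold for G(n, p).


Number of potential triangles: C(150, 3) = 551300.
Each occurs with probability p³ ≈ (0.1771)³ ≈ 5.555556e-03.
By linearity: E[X] = C(150, 3)·p³ ≈ 551300 · 5.555556e-03 ≈ 3062.7778.
Since α = 2/3 < 1, p = c/n^{2/3} ≫ 1/n is above the triangle threshold p ~ 1/n. Asymptotically E[X] ~ (c³/6)·n^{3(1−α)} = (5³/6)·n^{1} → ∞; triangles are abundant w.h.p.

E[X] ≈ 3062.7778; in regime p = Θ(1/n^{2/3}) E[X] diverges (above the triangle threshold p ~ 1/n).


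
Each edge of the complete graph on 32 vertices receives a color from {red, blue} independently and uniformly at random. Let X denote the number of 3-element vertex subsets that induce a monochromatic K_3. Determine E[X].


Let X = Σ_S X_S over the C(32, 3) = 4960 subsets S of size 3, where X_S = 1 if the K_3 on S is monochromatic.
For a fixed S, the K_3 on S has C(3, 2) = 3 edges. P[all 3 edges red] = (1/2)^3, and likewise for blue, so P[monochromatic] = 2·(1/2)^3 = 2^{1 − 3} = 1/4.
Summing: E[X] = C(32, 3) · 2^{1 − 3} = 4960 · 1/4 = 1240.
Numerically: E[X] ≈ 1240.0000.

E[X] = C(32,3)·2^(1−C(3,2)) = 1240 ≈ 1240.0000.


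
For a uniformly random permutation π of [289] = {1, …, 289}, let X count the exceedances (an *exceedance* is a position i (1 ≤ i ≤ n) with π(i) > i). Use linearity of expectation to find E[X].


Write X = Σ_{i=1}^{289} X_i, where X_i = 1_{π(i) > i}.
For each fixed i, π(i) is uniform over {1, …, 289} (marginal of a uniform permutation), so P[π(i) > i] = (n − i)/n. Summing: Σ_{i=1}^{289} (n − i)/n = (0 + 1 + … + 288)/289 = 289(289 − 1)/(2·289) = (289 − 1)/2.
Hence E[X] = Σ_{i=1}^{289} (289 − i)/289 = 144 ≈ 144.0000.

E[X] = 144 = 144.0000.


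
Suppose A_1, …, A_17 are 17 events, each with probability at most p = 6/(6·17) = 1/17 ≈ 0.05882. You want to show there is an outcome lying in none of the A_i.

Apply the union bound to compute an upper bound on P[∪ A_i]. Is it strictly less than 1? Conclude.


Union bound: P[∪_{i=1}^{17} A_i] ≤ Σ_i P[A_i] ≤ 17·p = 17·(1/17) = 1.
Numerically: 1 ≈ 1.00000.
Is 1 < 1? NO.
Since the bound 1 is ≥ 1, the union bound is uninformative here; it does NOT by itself certify existence.

17·p = 1 ≈ 1.00000; existence NOT certified by the union bound.


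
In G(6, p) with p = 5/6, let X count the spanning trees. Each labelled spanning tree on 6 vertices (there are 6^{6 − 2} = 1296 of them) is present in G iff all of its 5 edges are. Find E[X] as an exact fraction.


K_6 has 6^{6 − 2} = 1296 labelled spanning trees.
For each such spanning tree H, let X_H = 1 if all 5 edges of H are present in G. Then P[X_H = 1] = p^{5} = (5/6)^{5} = 3125/7776.
Summing the indicators: E[X] = Σ_H E[X_H] = 1296 · p^{5} = 1296 · 3125/7776 = 3125/6.
Numerically: E[X] ≈ 520.83.

E[X] = 1296 · (5/6)^{5} = 3125/6 ≈ 520.83.


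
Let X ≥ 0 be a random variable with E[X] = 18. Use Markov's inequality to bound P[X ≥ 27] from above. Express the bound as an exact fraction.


μ = E[X] = 18, a = 27.
Markov: P[X ≥ 27] ≤ μ/a = (18)/27 = 2/3.
Numerically: ≈ 0.66667.
(Since a = 27 > μ = 18.00000, the bound 2/3 is < 1 and informative.)

P[X ≥ 27] ≤ 2/3 ≈ 0.66667.


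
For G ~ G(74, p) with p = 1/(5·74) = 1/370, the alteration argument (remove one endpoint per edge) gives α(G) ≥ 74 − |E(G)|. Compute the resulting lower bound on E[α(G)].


E[|E(G)|] = C(74, 2)·p = 2701 · (1/370) = 73/10.
E[α(G)] ≥ n − E[|E(G)|] = 74 − 73/10 = 667/10.
Numerically: ≈ 66.700000.
(This is only a lower bound; the true E[α(G)] may be larger.)

E[α(G)] ≥ 667/10 ≈ 66.700000.


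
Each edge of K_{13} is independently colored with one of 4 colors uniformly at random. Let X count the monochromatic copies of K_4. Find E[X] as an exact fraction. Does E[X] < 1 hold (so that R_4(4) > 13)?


E[X] = C(13, 4) · 4^{1 − 6} = 715 · 4^{−5} = 715/1024.
As a reduced fraction: E[X] = 715/1024 ≈ 0.698.
Is E[X] < 1? YES.
Since E[X] < 1, there exists a 4-coloring of K_{13} with no monochromatic K_4; hence R_4(4) > 13.

E[X] = 715/1024 ≈ 0.698; E[X] < 1, so R_4(4) > 13.


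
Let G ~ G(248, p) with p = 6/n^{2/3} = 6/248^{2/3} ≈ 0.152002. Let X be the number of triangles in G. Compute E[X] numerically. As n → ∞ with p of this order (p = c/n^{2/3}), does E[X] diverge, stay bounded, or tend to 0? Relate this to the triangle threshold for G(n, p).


Number of potential triangles: C(248, 3) = 2511496.
Each occurs with probability p³ ≈ (0.152002)³ ≈ 3.51196670e-03.
By linearity: E[X] = C(248, 3)·p³ ≈ 2511496 · 3.51196670e-03 ≈ 8820.290323.
Since α = 2/3 < 1, p = c/n^{2/3} ≫ 1/n is above the triangle threshold p ~ 1/n. Asymptotically E[X] ~ (c³/6)·n^{3(1−α)} = (6³/6)·n^{1} → ∞; triangles are abundant w.h.p.

E[X] ≈ 8820.290323; in regime p = Θ(1/n^{2/3}) E[X] diverges (above the triangle threshold p ~ 1/n).


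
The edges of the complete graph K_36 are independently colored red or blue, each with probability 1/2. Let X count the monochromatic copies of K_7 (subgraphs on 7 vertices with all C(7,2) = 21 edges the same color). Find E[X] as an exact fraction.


Let X = Σ_S X_S over the C(36, 7) = 8347680 subsets S of size 7, where X_S = 1 if the K_7 on S is monochromatic.
For a fixed S, the K_7 on S has C(7, 2) = 21 edges. P[all 21 edges red] = (1/2)^21, and likewise for blue, so P[monochromatic] = 2·(1/2)^21 = 2^{1 − 21} = 1/1048576.
By linearity: E[X] = C(36, 7) · 2^{1 − 21} = 8347680 · 1/1048576 = 260865/32768.
Numerically: E[X] ≈ 7.96097.

E[X] = C(36,7)·2^(1−C(7,2)) = 260865/32768 ≈ 7.96097.


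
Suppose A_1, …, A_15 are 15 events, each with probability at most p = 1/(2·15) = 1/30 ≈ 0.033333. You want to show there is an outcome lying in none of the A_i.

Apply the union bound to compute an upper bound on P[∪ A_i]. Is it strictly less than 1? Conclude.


Union bound: P[∪_{i=1}^{15} A_i] ≤ Σ_i P[A_i] ≤ 15·p = 15·(1/30) = 1/2.
Numerically: 1/2 ≈ 0.500000.
Is 1/2 < 1? YES.
Since P[∪ A_i] ≤ 1/2 < 1, the complement has P[∩ A_i^c] ≥ 1 − 1/2 = 1/2 > 0, so some outcome avoids every A_i.

15·p = 1/2 ≈ 0.500000; existence CERTIFIED by the union bound.


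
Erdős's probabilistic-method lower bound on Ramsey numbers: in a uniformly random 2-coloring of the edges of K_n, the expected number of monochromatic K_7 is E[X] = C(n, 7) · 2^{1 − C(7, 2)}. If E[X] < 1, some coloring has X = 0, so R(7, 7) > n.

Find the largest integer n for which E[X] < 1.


We need C(n, 7) · 2^{1 − 21} < 1, i.e. C(n, 7) < 2^{21 − 1} = 1048576.
Check values of n near the boundary:
  n = 21: C(21, 7) = 116280; 116280 < 1048576? YES
  n = 22: C(22, 7) = 170544; 170544 < 1048576? YES
  n = 23: C(23, 7) = 245157; 245157 < 1048576? YES
  n = 24: C(24, 7) = 346104; 346104 < 1048576? YES
  n = 25: C(25, 7) = 480700; 480700 < 1048576? YES
  n = 26: C(26, 7) = 657800; 657800 < 1048576? YES
  n = 27: C(27, 7) = 888030; 888030 < 1048576? YES
  n = 28: C(28, 7) = 1184040; 1184040 < 1048576? NO
  n = 29: C(29, 7) = 1560780; 1560780 < 1048576? NO
  n = 30: C(30, 7) = 2035800; 2035800 < 1048576? NO
The largest n with C(n, 7) < 1048576 is n = 27 (where E[X] = 444015/524288 ≈ 0.84689). Hence R(7, 7) > 27, i.e. R(7, 7) ≥ 28.

Largest n = 27; hence R(7, 7) > 27.


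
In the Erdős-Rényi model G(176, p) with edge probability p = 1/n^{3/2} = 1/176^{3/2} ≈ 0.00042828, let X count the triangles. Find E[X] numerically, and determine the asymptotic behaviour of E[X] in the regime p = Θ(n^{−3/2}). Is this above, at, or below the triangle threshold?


Number of potential triangles: C(176, 3) = 893200.
Each occurs with probability p³ ≈ (0.00042828)³ ≈ 7.8558466e-11.
By linearity: E[X] = C(176, 3)·p³ ≈ 893200 · 7.8558466e-11 ≈ 0.00007.
Since α = 3/2 > 1, p = c/n^{3/2} = o(1/n) is below the triangle threshold p ~ 1/n. Asymptotically E[X] ~ (c³/6)·n^{3(1−α)} = (1³/6)·n^{-1.5} → 0, so by Markov's inequality G has no triangles w.h.p.

E[X] ≈ 0.00007; in regime p = Θ(1/n^{3/2}) E[X] tends to 0 (below the triangle threshold p ~ 1/n).


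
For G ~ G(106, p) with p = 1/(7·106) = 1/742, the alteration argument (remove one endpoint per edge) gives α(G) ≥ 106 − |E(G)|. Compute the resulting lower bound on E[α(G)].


E[|E(G)|] = C(106, 2)·p = 5565 · (1/742) = 15/2.
E[α(G)] ≥ n − E[|E(G)|] = 106 − 15/2 = 197/2.
Numerically: ≈ 98.500000.
(This is only a lower bound; the true E[α(G)] may be larger.)

E[α(G)] ≥ 197/2 ≈ 98.500000.


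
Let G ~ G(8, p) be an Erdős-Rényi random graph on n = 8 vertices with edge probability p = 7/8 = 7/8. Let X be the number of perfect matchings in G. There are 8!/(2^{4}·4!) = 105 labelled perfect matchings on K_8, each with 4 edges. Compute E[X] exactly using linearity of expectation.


K_8 has 8!/(2^{4}·4!) = 105 labelled perfect matchings.
For each such perfect matching H, let X_H = 1 if all 4 edges of H are present in G. Then P[X_H = 1] = p^{4} = (7/8)^{4} = 2401/4096.
By linearity of expectation: E[X] = Σ_H E[X_H] = 105 · p^{4} = 105 · 2401/4096 = 252105/4096.
Numerically: E[X] ≈ 61.5491.

E[X] = 105 · (7/8)^{4} = 252105/4096 ≈ 61.5491.


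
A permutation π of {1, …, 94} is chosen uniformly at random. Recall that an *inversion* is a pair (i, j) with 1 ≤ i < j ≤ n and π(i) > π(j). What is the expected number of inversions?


Write X = Σ X_I over the C(94, 2) = 4371 pairs i < j, with X_I the indicator of one inversion.
There are 4371 indicators.
For each fixed pair i < j, the values π(i) and π(j) are two distinct elements of {1, …, 94} in uniformly random order; by symmetry P[π(i) > π(j)] = 1/2.
By linearity: E[X] = 4371 · (1/2) = C(94, 2) · (1/2) = 4371/2 = 4371/2 ≈ 2185.500000.

E[X] = 4371/2 = 2185.500000.


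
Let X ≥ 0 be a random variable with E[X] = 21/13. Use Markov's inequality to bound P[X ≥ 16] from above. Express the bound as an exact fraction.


μ = E[X] = 21/13, a = 16.
Markov: P[X ≥ 16] ≤ μ/a = (21/13)/16 = 21/208.
Numerically: ≈ 0.1010.
(Since a = 16 > μ = 1.6154, the bound 21/208 is < 1 and informative.)

P[X ≥ 16] ≤ 21/208 ≈ 0.1010.


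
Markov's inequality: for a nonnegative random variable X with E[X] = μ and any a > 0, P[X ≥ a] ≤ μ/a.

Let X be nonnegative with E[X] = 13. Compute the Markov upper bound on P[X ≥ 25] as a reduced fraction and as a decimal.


μ = E[X] = 13, a = 25.
Markov: P[X ≥ 25] ≤ μ/a = (13)/25 = 13/25.
Numerically: ≈ 0.520.
(Since a = 25 > μ = 13.000, the bound 13/25 is < 1 and informative.)

P[X ≥ 25] ≤ 13/25 ≈ 0.520.


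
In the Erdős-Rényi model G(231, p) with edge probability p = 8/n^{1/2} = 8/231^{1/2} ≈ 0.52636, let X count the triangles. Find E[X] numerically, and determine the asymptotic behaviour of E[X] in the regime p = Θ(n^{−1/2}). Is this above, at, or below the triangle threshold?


Number of potential triangles: C(231, 3) = 2027795.
Each occurs with probability p³ ≈ (0.52636)³ ≈ 1.4583172e-01.
By linearity: E[X] = C(231, 3)·p³ ≈ 2027795 · 1.4583172e-01 ≈ 295716.82793.
Since α = 1/2 < 1, p = c/n^{1/2} ≫ 1/n is above the triangle threshold p ~ 1/n. Asymptotically E[X] ~ (c³/6)·n^{3(1−α)} = (8³/6)·n^{1.5} → ∞; triangles are abundant w.h.p.

E[X] ≈ 295716.82793; in regime p = Θ(1/n^{1/2}) E[X] diverges (above the triangle threshold p ~ 1/n).


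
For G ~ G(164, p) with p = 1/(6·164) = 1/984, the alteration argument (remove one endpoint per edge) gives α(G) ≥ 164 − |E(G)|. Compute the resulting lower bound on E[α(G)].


E[|E(G)|] = C(164, 2)·p = 13366 · (1/984) = 163/12.
E[α(G)] ≥ n − E[|E(G)|] = 164 − 163/12 = 1805/12.
Numerically: ≈ 150.4167.
(This is only a lower bound; the true E[α(G)] may be larger.)

E[α(G)] ≥ 1805/12 ≈ 150.4167.


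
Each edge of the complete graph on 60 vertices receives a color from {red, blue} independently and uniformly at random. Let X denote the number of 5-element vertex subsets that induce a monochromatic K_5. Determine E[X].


Let X = Σ_S X_S over the C(60, 5) = 5461512 subsets S of size 5, where X_S = 1 if the K_5 on S is monochromatic.
For a fixed S, the K_5 on S has C(5, 2) = 10 edges. P[all 10 edges red] = (1/2)^10, and likewise for blue, so P[monochromatic] = 2·(1/2)^10 = 2^{1 − 10} = 1/512.
By linearity: E[X] = C(60, 5) · 2^{1 − 10} = 5461512 · 1/512 = 682689/64.
Numerically: E[X] ≈ 10667.015625.

E[X] = C(60,5)·2^(1−C(5,2)) = 682689/64 ≈ 10667.015625.


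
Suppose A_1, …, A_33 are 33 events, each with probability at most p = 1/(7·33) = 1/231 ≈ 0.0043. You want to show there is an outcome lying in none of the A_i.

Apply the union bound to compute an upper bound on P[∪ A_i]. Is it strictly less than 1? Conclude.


Union bound: P[∪_{i=1}^{33} A_i] ≤ Σ_i P[A_i] ≤ 33·p = 33·(1/231) = 1/7.
Numerically: 1/7 ≈ 0.1429.
Is 1/7 < 1? YES.
Since P[∪ A_i] ≤ 1/7 < 1, the complement has P[∩ A_i^c] ≥ 1 − 1/7 = 6/7 > 0, so some outcome avoids every A_i.

33·p = 1/7 ≈ 0.1429; existence CERTIFIED by the union bound.


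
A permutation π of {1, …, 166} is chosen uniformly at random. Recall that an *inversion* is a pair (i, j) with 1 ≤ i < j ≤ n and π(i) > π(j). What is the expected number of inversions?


Write X = Σ X_I over the C(166, 2) = 13695 pairs i < j, with X_I the indicator of one inversion.
There are 13695 indicators.
For each fixed pair i < j, the values π(i) and π(j) are two distinct elements of {1, …, 166} in uniformly random order; by symmetry P[π(i) > π(j)] = 1/2.
By linearity: E[X] = 13695 · (1/2) = C(166, 2) · (1/2) = 13695/2 = 13695/2 ≈ 6847.500.

E[X] = 13695/2 = 6847.500.


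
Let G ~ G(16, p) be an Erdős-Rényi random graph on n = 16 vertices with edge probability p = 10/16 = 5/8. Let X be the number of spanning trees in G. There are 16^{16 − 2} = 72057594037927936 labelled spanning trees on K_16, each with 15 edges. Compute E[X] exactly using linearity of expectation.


K_16 has 16^{16 − 2} = 72057594037927936 labelled spanning trees.
For each such spanning tree H, let X_H = 1 if all 15 edges of H are present in G. Then P[X_H = 1] = p^{15} = (5/8)^{15} = 30517578125/35184372088832.
By linearity: E[X] = Σ_H E[X_H] = 72057594037927936 · p^{15} = 72057594037927936 · 30517578125/35184372088832 = 62500000000000.
Numerically: E[X] ≈ 6.25e+13.

E[X] = 72057594037927936 · (5/8)^{15} = 62500000000000 ≈ 6.25e+13.


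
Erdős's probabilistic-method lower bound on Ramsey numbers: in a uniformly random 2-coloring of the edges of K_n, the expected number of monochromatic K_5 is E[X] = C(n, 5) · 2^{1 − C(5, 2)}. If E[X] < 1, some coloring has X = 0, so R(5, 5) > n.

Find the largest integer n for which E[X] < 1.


We need C(n, 5) · 2^{1 − 10} < 1, i.e. C(n, 5) < 2^{10 − 1} = 512.
Check values of n near the boundary:
  n = 8: C(8, 5) = 56; 56 < 512? YES
  n = 9: C(9, 5) = 126; 126 < 512? YES
  n = 10: C(10, 5) = 252; 252 < 512? YES
  n = 11: C(11, 5) = 462; 462 < 512? YES
  n = 12: C(12, 5) = 792; 792 < 512? NO
  n = 13: C(13, 5) = 1287; 1287 < 512? NO
The largest n with C(n, 5) < 512 is n = 11 (where E[X] = 231/256 ≈ 0.90234). Hence R(5, 5) > 11, i.e. R(5, 5) ≥ 12.

Largest n = 11; hence R(5, 5) > 11.


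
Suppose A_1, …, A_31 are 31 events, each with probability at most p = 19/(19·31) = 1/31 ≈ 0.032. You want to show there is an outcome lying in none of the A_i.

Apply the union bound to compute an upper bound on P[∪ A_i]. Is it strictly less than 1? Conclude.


Union bound: P[∪_{i=1}^{31} A_i] ≤ Σ_i P[A_i] ≤ 31·p = 31·(1/31) = 1.
Numerically: 1 ≈ 1.000.
Is 1 < 1? NO.
Since the bound 1 is ≥ 1, the union bound is uninformative here; it does NOT by itself certify existence.

31·p = 1 ≈ 1.000; existence NOT certified by the union bound.


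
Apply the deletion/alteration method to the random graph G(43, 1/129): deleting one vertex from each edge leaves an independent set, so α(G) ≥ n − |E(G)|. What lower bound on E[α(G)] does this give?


E[|E(G)|] = C(43, 2)·p = 903 · (1/129) = 7.
E[α(G)] ≥ n − E[|E(G)|] = 43 − 7 = 36.
Numerically: ≈ 36.0000.
(This is only a lower bound; the true E[α(G)] may be larger.)

E[α(G)] ≥ 36 ≈ 36.0000.


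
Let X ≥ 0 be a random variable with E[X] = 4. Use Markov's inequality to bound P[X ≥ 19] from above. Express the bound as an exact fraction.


μ = E[X] = 4, a = 19.
Markov: P[X ≥ 19] ≤ μ/a = (4)/19 = 4/19.
Numerically: ≈ 0.2105.
(Since a = 19 > μ = 4.0000, the bound 4/19 is < 1 and informative.)

P[X ≥ 19] ≤ 4/19 ≈ 0.2105.


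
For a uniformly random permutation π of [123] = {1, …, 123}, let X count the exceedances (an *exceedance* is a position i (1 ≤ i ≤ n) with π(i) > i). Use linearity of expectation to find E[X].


Write X = Σ_{i=1}^{123} X_i, where X_i = 1_{π(i) > i}.
For each fixed i, π(i) is uniform over {1, …, 123} (marginal of a uniform permutation), so P[π(i) > i] = (n − i)/n. Summing: Σ_{i=1}^{123} (n − i)/n = (0 + 1 + … + 122)/123 = 123(123 − 1)/(2·123) = (123 − 1)/2.
Hence E[X] = Σ_{i=1}^{123} (123 − i)/123 = 61 ≈ 61.000000.

E[X] = 61 = 61.000000.


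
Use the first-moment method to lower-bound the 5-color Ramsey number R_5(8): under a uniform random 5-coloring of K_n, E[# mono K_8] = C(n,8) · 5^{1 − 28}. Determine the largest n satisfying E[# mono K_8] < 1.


We need C(n, 8) · 5^{1 − 28} < 1, i.e. C(n, 8) < 5^{28 − 1} = 7450580596923828125.
Check values of n near the boundary:
  n = 861: C(861, 8) = 7250034996615275865; 7250034996615275865 < 7450580596923828125? YES
  n = 862: C(862, 8) = 7317951015318931845; 7317951015318931845 < 7450580596923828125? YES
  n = 863: C(863, 8) = 7386423071602617757; 7386423071602617757 < 7450580596923828125? YES
  n = 864: C(864, 8) = 7455455062926006708; 7455455062926006708 < 7450580596923828125? NO
  n = 865: C(865, 8) = 7525050909487743060; 7525050909487743060 < 7450580596923828125? NO
The largest n with C(n, 8) < 7450580596923828125 is n = 863 (where E[X] = 7386423071602617757/7450580596923828125 ≈ 0.9913889). Hence R_5(8) > 863, i.e. R_5(8) ≥ 864.

Largest n = 863; hence R_5(8) > 863.


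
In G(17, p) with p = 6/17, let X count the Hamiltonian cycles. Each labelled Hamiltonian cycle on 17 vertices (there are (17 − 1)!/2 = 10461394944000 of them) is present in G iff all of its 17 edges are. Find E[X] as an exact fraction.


K_17 has (17 − 1)!/2 = 10461394944000 labelled Hamiltonian cycles.
For each such Hamiltonian cycle H, let X_H = 1 if all 17 edges of H are present in G. Then P[X_H = 1] = p^{17} = (6/17)^{17} = 16926659444736/827240261886336764177.
By linearity: E[X] = Σ_H E[X_H] = 10461394944000 · p^{17} = 10461394944000 · 16926659444736/827240261886336764177 = 177076469533971037814784000/827240261886336764177.
Numerically: E[X] ≈ 2.14e+05.

E[X] = 10461394944000 · (6/17)^{17} = 177076469533971037814784000/827240261886336764177 ≈ 2.14e+05.


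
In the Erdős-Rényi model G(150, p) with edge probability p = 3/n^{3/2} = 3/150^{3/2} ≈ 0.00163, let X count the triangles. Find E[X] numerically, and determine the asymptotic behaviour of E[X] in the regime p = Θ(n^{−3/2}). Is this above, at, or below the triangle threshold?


Number of potential triangles: C(150, 3) = 551300.
Each occurs with probability p³ ≈ (0.00163)³ ≈ 4.35465e-09.
By linearity: E[X] = C(150, 3)·p³ ≈ 551300 · 4.35465e-09 ≈ 0.002.
Since α = 3/2 > 1, p = c/n^{3/2} = o(1/n) is below the triangle threshold p ~ 1/n. Asymptotically E[X] ~ (c³/6)·n^{3(1−α)} = (3³/6)·n^{-1.5} → 0, so by Markov's inequality G has no triangles w.h.p.

E[X] ≈ 0.002; in regime p = Θ(1/n^{3/2}) E[X] tends to 0 (below the triangle threshold p ~ 1/n).


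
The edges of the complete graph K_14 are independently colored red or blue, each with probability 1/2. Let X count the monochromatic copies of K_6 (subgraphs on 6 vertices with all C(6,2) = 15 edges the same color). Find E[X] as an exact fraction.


Let X = Σ_S X_S over the C(14, 6) = 3003 subsets S of size 6, where X_S = 1 if the K_6 on S is monochromatic.
For a fixed S, the K_6 on S has C(6, 2) = 15 edges. P[all 15 edges red] = (1/2)^15, and likewise for blue, so P[monochromatic] = 2·(1/2)^15 = 2^{1 − 15} = 1/16384.
Summing: E[X] = C(14, 6) · 2^{1 − 15} = 3003 · 1/16384 = 3003/16384.
Numerically: E[X] ≈ 0.183.

E[X] = C(14,6)·2^(1−C(6,2)) = 3003/16384 ≈ 0.183.


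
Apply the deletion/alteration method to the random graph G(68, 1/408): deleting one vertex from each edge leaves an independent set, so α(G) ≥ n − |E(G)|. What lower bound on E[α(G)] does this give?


E[|E(G)|] = C(68, 2)·p = 2278 · (1/408) = 67/12.
E[α(G)] ≥ n − E[|E(G)|] = 68 − 67/12 = 749/12.
Numerically: ≈ 62.417.
(This is only a lower bound; the true E[α(G)] may be larger.)

E[α(G)] ≥ 749/12 ≈ 62.417.


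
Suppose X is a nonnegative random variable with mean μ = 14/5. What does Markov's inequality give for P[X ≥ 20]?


μ = E[X] = 14/5, a = 20.
Markov: P[X ≥ 20] ≤ μ/a = (14/5)/20 = 7/50.
Numerically: ≈ 0.140.
(Since a = 20 > μ = 2.800, the bound 7/50 is < 1 and informative.)

P[X ≥ 20] ≤ 7/50 ≈ 0.140.


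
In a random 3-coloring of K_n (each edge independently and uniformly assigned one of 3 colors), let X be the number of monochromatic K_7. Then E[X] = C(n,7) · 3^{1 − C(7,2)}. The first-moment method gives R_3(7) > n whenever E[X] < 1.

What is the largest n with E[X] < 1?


We need C(n, 7) · 3^{1 − 21} < 1, i.e. C(n, 7) < 3^{21 − 1} = 3486784401.
Check values of n near the boundary:
  n = 75: C(75, 7) = 1984829850; 1984829850 < 3486784401? YES
  n = 76: C(76, 7) = 2186189400; 2186189400 < 3486784401? YES
  n = 77: C(77, 7) = 2404808340; 2404808340 < 3486784401? YES
  n = 78: C(78, 7) = 2641902120; 2641902120 < 3486784401? YES
  n = 79: C(79, 7) = 2898753715; 2898753715 < 3486784401? YES
  n = 80: C(80, 7) = 3176716400; 3176716400 < 3486784401? YES
  n = 81: C(81, 7) = 3477216600; 3477216600 < 3486784401? YES
  n = 82: C(82, 7) = 3801756816; 3801756816 < 3486784401? NO
  n = 83: C(83, 7) = 4151918628; 4151918628 < 3486784401? NO
  n = 84: C(84, 7) = 4529365776; 4529365776 < 3486784401? NO
The largest n with C(n, 7) < 3486784401 is n = 81 (where E[X] = 42928600/43046721 ≈ 0.997). Hence R_3(7) > 81, i.e. R_3(7) ≥ 82.

Largest n = 81; hence R_3(7) > 81.


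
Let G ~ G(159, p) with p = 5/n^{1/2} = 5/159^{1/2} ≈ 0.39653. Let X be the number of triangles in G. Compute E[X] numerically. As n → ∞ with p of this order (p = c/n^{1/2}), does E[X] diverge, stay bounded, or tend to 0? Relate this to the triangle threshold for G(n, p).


Number of potential triangles: C(159, 3) = 657359.
Each occurs with probability p³ ≈ (0.39653)³ ≈ 6.2346823e-02.
By linearity: E[X] = C(159, 3)·p³ ≈ 657359 · 6.2346823e-02 ≈ 40984.24507.
Since α = 1/2 < 1, p = c/n^{1/2} ≫ 1/n is above the triangle threshold p ~ 1/n. Asymptotically E[X] ~ (c³/6)·n^{3(1−α)} = (5³/6)·n^{1.5} → ∞; triangles are abundant w.h.p.

E[X] ≈ 40984.24507; in regime p = Θ(1/n^{1/2}) E[X] diverges (above the triangle threshold p ~ 1/n).


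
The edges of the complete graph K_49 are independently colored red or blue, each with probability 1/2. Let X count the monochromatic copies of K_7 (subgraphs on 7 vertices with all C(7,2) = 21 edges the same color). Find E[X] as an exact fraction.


Let X = Σ_S X_S over the C(49, 7) = 85900584 subsets S of size 7, where X_S = 1 if the K_7 on S is monochromatic.
For a fixed S, the K_7 on S has C(7, 2) = 21 edges. P[all 21 edges red] = (1/2)^21, and likewise for blue, so P[monochromatic] = 2·(1/2)^21 = 2^{1 − 21} = 1/1048576.
By linearity: E[X] = C(49, 7) · 2^{1 − 21} = 85900584 · 1/1048576 = 10737573/131072.
Numerically: E[X] ≈ 81.921181.

E[X] = C(49,7)·2^(1−C(7,2)) = 10737573/131072 ≈ 81.921181.


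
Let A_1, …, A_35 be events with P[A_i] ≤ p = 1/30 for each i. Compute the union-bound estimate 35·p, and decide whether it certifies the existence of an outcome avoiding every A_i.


Union bound: P[∪_{i=1}^{35} A_i] ≤ Σ_i P[A_i] ≤ 35·p = 35·(1/30) = 7/6.
Numerically: 7/6 ≈ 1.16667.
Is 7/6 < 1? NO.
Since the bound 7/6 is ≥ 1, the union bound is uninformative here; it does NOT by itself certify existence.

35·p = 7/6 ≈ 1.16667; existence NOT certified by the union bound.


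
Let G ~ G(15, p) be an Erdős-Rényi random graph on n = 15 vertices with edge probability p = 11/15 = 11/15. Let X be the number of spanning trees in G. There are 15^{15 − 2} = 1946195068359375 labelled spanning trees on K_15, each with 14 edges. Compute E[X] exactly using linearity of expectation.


K_15 has 15^{15 − 2} = 1946195068359375 labelled spanning trees.
For each such spanning tree H, let X_H = 1 if all 14 edges of H are present in G. Then P[X_H = 1] = p^{14} = (11/15)^{14} = 379749833583241/29192926025390625.
By linearity: E[X] = Σ_H E[X_H] = 1946195068359375 · p^{14} = 1946195068359375 · 379749833583241/29192926025390625 = 379749833583241/15.
Numerically: E[X] ≈ 2.53167e+13.

E[X] = 1946195068359375 · (11/15)^{14} = 379749833583241/15 ≈ 2.53167e+13.


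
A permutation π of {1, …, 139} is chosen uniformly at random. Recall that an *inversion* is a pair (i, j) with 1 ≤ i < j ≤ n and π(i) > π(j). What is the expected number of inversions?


Write X = Σ X_I over the C(139, 2) = 9591 pairs i < j, with X_I the indicator of one inversion.
There are 9591 indicators.
For each fixed pair i < j, the values π(i) and π(j) are two distinct elements of {1, …, 139} in uniformly random order; by symmetry P[π(i) > π(j)] = 1/2.
By linearity: E[X] = 9591 · (1/2) = C(139, 2) · (1/2) = 9591/2 = 9591/2 ≈ 4795.5000.

E[X] = 9591/2 = 4795.5000.


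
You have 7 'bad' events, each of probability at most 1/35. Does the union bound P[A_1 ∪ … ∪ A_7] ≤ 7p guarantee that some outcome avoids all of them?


Union bound: P[∪_{i=1}^{7} A_i] ≤ Σ_i P[A_i] ≤ 7·p = 7·(1/35) = 1/5.
Numerically: 1/5 ≈ 0.200.
Is 1/5 < 1? YES.
Since P[∪ A_i] ≤ 1/5 < 1, the complement has P[∩ A_i^c] ≥ 1 − 1/5 = 4/5 > 0, so some outcome avoids every A_i.

7·p = 1/5 ≈ 0.200; existence CERTIFIED by the union bound.


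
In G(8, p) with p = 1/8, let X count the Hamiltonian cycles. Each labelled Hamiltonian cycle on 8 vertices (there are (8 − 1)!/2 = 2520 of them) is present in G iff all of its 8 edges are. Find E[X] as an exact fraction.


K_8 has (8 − 1)!/2 = 2520 labelled Hamiltonian cycles.
For each such Hamiltonian cycle H, let X_H = 1 if all 8 edges of H are present in G. Then P[X_H = 1] = p^{8} = (1/8)^{8} = 1/16777216.
By linearity of expectation: E[X] = Σ_H E[X_H] = 2520 · p^{8} = 2520 · 1/16777216 = 315/2097152.
Numerically: E[X] ≈ 0.000150204.

E[X] = 2520 · (1/8)^{8} = 315/2097152 ≈ 0.000150204.


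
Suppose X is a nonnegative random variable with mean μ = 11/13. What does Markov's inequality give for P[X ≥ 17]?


μ = E[X] = 11/13, a = 17.
Markov: P[X ≥ 17] ≤ μ/a = (11/13)/17 = 11/221.
Numerically: ≈ 0.049774.
(Since a = 17 > μ = 0.846154, the bound 11/221 is < 1 and informative.)

P[X ≥ 17] ≤ 11/221 ≈ 0.049774.


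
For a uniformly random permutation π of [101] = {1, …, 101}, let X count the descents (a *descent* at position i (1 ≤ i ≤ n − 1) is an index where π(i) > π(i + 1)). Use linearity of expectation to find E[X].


Write X = Σ X_I over i = 1, …, 100, with X_I the indicator of one descent.
There are 100 indicators.
For each fixed i, the pair (π(i), π(i+1)) is a uniformly random ordered pair of distinct values from {1, …, 101}; by symmetry P[π(i) > π(i+1)] = 1/2.
By linearity: E[X] = 100 · (1/2) = (101 − 1) · (1/2) = 50 ≈ 50.00000.

E[X] = 50 = 50.00000.


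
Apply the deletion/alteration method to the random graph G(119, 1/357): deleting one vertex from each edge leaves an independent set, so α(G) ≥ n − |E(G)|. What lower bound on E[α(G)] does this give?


E[|E(G)|] = C(119, 2)·p = 7021 · (1/357) = 59/3.
E[α(G)] ≥ n − E[|E(G)|] = 119 − 59/3 = 298/3.
Numerically: ≈ 99.33333.
(This is only a lower bound; the true E[α(G)] may be larger.)

E[α(G)] ≥ 298/3 ≈ 99.33333.


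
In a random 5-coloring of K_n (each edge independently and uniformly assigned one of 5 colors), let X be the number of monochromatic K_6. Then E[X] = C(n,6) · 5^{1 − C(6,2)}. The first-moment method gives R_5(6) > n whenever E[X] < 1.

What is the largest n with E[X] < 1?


We need C(n, 6) · 5^{1 − 15} < 1, i.e. C(n, 6) < 5^{15 − 1} = 6103515625.
Check values of n near the boundary:
  n = 128: C(128, 6) = 5423611200; 5423611200 < 6103515625? YES
  n = 129: C(129, 6) = 5688177600; 5688177600 < 6103515625? YES
  n = 130: C(130, 6) = 5963412000; 5963412000 < 6103515625? YES
  n = 131: C(131, 6) = 6249655776; 6249655776 < 6103515625? NO
  n = 132: C(132, 6) = 6547258432; 6547258432 < 6103515625? NO
  n = 133: C(133, 6) = 6856577728; 6856577728 < 6103515625? NO
The largest n with C(n, 6) < 6103515625 is n = 130 (where E[X] = 47707296/48828125 ≈ 0.97705). Hence R_5(6) > 130, i.e. R_5(6) ≥ 131.

Largest n = 130; hence R_5(6) > 130.


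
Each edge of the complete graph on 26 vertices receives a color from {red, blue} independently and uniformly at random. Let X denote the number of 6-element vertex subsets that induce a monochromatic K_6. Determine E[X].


Let X = Σ_S X_S over the C(26, 6) = 230230 subsets S of size 6, where X_S = 1 if the K_6 on S is monochromatic.
For a fixed S, the K_6 on S has C(6, 2) = 15 edges. P[all 15 edges red] = (1/2)^15, and likewise for blue, so P[monochromatic] = 2·(1/2)^15 = 2^{1 − 15} = 1/16384.
Summing: E[X] = C(26, 6) · 2^{1 − 15} = 230230 · 1/16384 = 115115/8192.
Numerically: E[X] ≈ 14.052124.

E[X] = C(26,6)·2^(1−C(6,2)) = 115115/8192 ≈ 14.052124.


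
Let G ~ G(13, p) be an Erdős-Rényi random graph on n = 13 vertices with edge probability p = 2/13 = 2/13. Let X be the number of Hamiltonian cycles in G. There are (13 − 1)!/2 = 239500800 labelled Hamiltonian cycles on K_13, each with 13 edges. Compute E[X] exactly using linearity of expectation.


K_13 has (13 − 1)!/2 = 239500800 labelled Hamiltonian cycles.
For each such Hamiltonian cycle H, let X_H = 1 if all 13 edges of H are present in G. Then P[X_H = 1] = p^{13} = (2/13)^{13} = 8192/302875106592253.
By linearity of expectation: E[X] = Σ_H E[X_H] = 239500800 · p^{13} = 239500800 · 8192/302875106592253 = 1961990553600/302875106592253.
Numerically: E[X] ≈ 0.00647789.

E[X] = 239500800 · (2/13)^{13} = 1961990553600/302875106592253 ≈ 0.00647789.


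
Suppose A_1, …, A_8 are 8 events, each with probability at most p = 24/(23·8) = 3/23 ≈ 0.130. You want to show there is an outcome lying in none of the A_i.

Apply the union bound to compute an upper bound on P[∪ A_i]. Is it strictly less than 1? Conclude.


Union bound: P[∪_{i=1}^{8} A_i] ≤ Σ_i P[A_i] ≤ 8·p = 8·(3/23) = 24/23.
Numerically: 24/23 ≈ 1.043.
Is 24/23 < 1? NO.
Since the bound 24/23 is ≥ 1, the union bound is uninformative here; it does NOT by itself certify existence.

8·p = 24/23 ≈ 1.043; existence NOT certified by the union bound.


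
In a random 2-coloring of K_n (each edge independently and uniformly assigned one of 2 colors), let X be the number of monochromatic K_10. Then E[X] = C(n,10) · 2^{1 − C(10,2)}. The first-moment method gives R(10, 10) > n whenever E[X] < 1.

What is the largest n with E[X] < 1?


We need C(n, 10) · 2^{1 − 45} < 1, i.e. C(n, 10) < 2^{45 − 1} = 17592186044416.
Check values of n near the boundary:
  n = 95: C(95, 10) = 10104934117421; 10104934117421 < 17592186044416? YES
  n = 96: C(96, 10) = 11279926456656; 11279926456656 < 17592186044416? YES
  n = 97: C(97, 10) = 12576469727536; 12576469727536 < 17592186044416? YES
  n = 98: C(98, 10) = 14005614014756; 14005614014756 < 17592186044416? YES
  n = 99: C(99, 10) = 15579278510796; 15579278510796 < 17592186044416? YES
  n = 100: C(100, 10) = 17310309456440; 17310309456440 < 17592186044416? YES
  n = 101: C(101, 10) = 19212541264840; 19212541264840 < 17592186044416? NO
The largest n with C(n, 10) < 17592186044416 is n = 100 (where E[X] = 2163788682055/2199023255552 ≈ 0.9840). Hence R(10, 10) > 100, i.e. R(10, 10) ≥ 101.

Largest n = 100; hence R(10, 10) > 100.


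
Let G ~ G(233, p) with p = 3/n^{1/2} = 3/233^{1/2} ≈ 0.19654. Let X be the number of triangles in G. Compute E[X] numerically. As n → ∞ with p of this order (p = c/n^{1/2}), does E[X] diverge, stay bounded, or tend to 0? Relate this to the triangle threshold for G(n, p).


Number of potential triangles: C(233, 3) = 2081156.
Each occurs with probability p³ ≈ (0.19654)³ ≈ 7.5915400e-03.
By linearity: E[X] = C(233, 3)·p³ ≈ 2081156 · 7.5915400e-03 ≈ 15799.17895.
Since α = 1/2 < 1, p = c/n^{1/2} ≫ 1/n is above the triangle threshold p ~ 1/n. Asymptotically E[X] ~ (c³/6)·n^{3(1−α)} = (3³/6)·n^{1.5} → ∞; triangles are abundant w.h.p.

E[X] ≈ 15799.17895; in regime p = Θ(1/n^{1/2}) E[X] diverges (above the triangle threshold p ~ 1/n).


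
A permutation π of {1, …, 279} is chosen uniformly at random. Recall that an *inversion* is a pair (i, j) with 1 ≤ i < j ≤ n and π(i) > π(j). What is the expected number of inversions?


Write X = Σ X_I over the C(279, 2) = 38781 pairs i < j, with X_I the indicator of one inversion.
There are 38781 indicators.
For each fixed pair i < j, the values π(i) and π(j) are two distinct elements of {1, …, 279} in uniformly random order; by symmetry P[π(i) > π(j)] = 1/2.
By linearity: E[X] = 38781 · (1/2) = C(279, 2) · (1/2) = 38781/2 = 38781/2 ≈ 19390.5000.

E[X] = 38781/2 = 19390.5000.
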